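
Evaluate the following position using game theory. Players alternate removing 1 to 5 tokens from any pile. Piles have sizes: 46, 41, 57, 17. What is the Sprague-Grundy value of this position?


Subtraction set: {1, 2, 3, 4, 5}
For this subtraction set, G(n) = n mod 6 (period = max + 1 = 6).
Pile 1 (size 46): G(46) = 46 mod 6 = 4
Pile 2 (size 41): G(41) = 41 mod 6 = 5
Pile 3 (size 57): G(57) = 57 mod 6 = 3
Pile 4 (size 17): G(17) = 17 mod 6 = 5
Total Grundy value = XOR of all: 4 XOR 5 XOR 3 XOR 5 = 7

7


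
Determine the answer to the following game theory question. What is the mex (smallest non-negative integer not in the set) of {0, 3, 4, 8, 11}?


Set = {0, 3, 4, 8, 11}
0 is in the set.
1 is NOT in the set. This is the mex.
mex = 1

1


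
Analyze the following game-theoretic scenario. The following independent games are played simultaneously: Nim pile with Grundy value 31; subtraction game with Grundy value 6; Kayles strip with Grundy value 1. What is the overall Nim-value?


By the Sprague-Grundy theorem, the Grundy value of a sum of games is the XOR of individual Grundy values.
Nim pile: Grundy value = 31. Running XOR: 0 XOR 31 = 31
subtraction game: Grundy value = 6. Running XOR: 31 XOR 6 = 25
Kayles strip: Grundy value = 1. Running XOR: 25 XOR 1 = 24
The combined Grundy value is 24.

24


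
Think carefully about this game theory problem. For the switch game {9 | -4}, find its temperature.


The game is {9 | -4}, a switch {a | b} with numbers a > b.
Cooling {a | b} by t gives {a - t | b + t}, which stops being hot when a - t = b + t, i.e. at t = (a - b)/2. So the temperature of a switch is (a - b)/2.
Temperature = (Left option - Right option) / 2
= (9 - (-4)) / 2
= 13 / 2
= 13/2

13/2


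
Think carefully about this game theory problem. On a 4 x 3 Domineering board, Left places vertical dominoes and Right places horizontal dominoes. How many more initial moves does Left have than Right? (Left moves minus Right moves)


Board is 4 x 3 (rows x cols).
Left (vertical) placements: (rows-1) * cols = 3 * 3 = 9
Right (horizontal) placements: rows * (cols-1) = 4 * 2 = 8
Advantage = Left - Right = 9 - 8 = 1

1


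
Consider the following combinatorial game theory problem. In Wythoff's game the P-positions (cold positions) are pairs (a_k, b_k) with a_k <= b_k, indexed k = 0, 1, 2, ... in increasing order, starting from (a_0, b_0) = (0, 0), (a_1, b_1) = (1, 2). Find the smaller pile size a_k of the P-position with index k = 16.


By Wythoff's theorem, a_k = floor(k * phi) and b_k = floor(k * phi^2) = a_k + k, where phi = (1 + sqrt(5))/2 is the golden ratio.
phi = (1 + sqrt(5))/2 = 1.618034
k = 16
k * phi = 16 * 1.618034 = 25.888544
a_16 = floor(k * phi) = 25

25


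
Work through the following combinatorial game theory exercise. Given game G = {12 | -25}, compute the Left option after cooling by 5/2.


Original game: {12 | -25} (a switch {a | b} with a > b).
Cooling by t (for t below the temperature (a - b)/2 = 37/2) taxes each move by t: {a | b} cooled by t is {a - t | b + t}.
Cooling amount: t = 5/2
Cooled Left option: 12 - 5/2 = 19/2
Cooled Right option: -25 + 5/2 = -45/2
Cooled game: {19/2 | -45/2}
Left option = 19/2

19/2


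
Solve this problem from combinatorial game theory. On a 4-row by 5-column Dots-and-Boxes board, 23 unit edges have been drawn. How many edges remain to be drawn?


Grid: 4 x 5 boxes, i.e. 5 rows and 6 columns of dots.
Horizontal edges: (rows + 1) * cols = 5 * 5 = 25
Vertical edges: rows * (cols + 1) = 4 * 6 = 24
Total edges: 25 + 24 = 49
Edges drawn: 23
Remaining: 49 - 23 = 26

26


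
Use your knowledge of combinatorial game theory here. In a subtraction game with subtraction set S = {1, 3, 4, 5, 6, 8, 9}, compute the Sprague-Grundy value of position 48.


The subtraction set is S = {1, 3, 4, 5, 6, 8, 9}.
G(k) = mex{ G(k - s) : s in S, s <= k }. We compute iteratively: G(0) = 0.
G(1) = mex({0}) = 1
G(2) = mex({1}) = 0
G(3) = mex({0}) = 1
G(4) = mex({0, 1}) = 2
G(5) = mex({0, 1, 2}) = 3
G(6) = mex({0, 1, 3}) = 2
G(7) = mex({0, 1, 2}) = 3
G(8) = mex({0, 1, 2, 3}) = 4
G(9) = mex({0, 1, 2, 3, 4}) = 5
G(10) = mex({0, 1, 2, 3, 5}) = 4
G(11) = mex({0, 1, 2, 3, 4}) = 5
G(12) = mex({1, 2, 3, 4, 5}) = 0
G(13) = mex({0, 2, 3, 4, 5}) = 1
G(14) = mex({1, 2, 3, 4, 5}) = 0
G(15) = mex({0, 2, 3, 4, 5}) = 1
G(16) = mex({0, 1, 3, 4, 5}) = 2
G(17) = mex({0, 1, 2, 4, 5}) = 3
G(18) = mex({0, 1, 3, 4, 5}) = 2
G(19) = mex({0, 1, 2, 4, 5}) = 3
G(20) = mex({0, 1, 2, 3, 5}) = 4
Observe that G(12)..G(20) = 0, 1, 0, 1, 2, 3, 2, 3, 4 repeats G(0)..G(8) = 0, 1, 0, 1, 2, 3, 2, 3, 4.
For k >= max(S) = 9, G(k) is determined by the previous 9 values G(k-9)..G(k-1); a window of 9 consecutive values has recurred shifted by 12, so by induction G(k + 12) = G(k) for all k >= 0: the sequence is periodic from the start with period 12.
One period: G(0..11) = 0, 1, 0, 1, 2, 3, 2, 3, 4, 5, 4, 5.
48 mod 12 = 0, so G(48) = G(0) = 0.

0


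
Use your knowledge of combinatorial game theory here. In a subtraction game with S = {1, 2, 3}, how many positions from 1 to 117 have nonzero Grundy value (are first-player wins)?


Subtraction set S = {1, 2, 3}, so G(n) = n mod 4.
G(n) = 0 when n is a multiple of 4.
Multiples of 4 in [1, 117]: 29
N-positions (nonzero Grundy) = 117 - 29 = 88

88


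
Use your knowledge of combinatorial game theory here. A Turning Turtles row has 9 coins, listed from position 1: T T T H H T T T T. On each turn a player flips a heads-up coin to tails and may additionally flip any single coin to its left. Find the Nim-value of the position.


Coins: T T T H H T T T T
Key fact: a single head at position k behaves exactly like a Nim heap of size k (turning it to T and optionally flipping a coin at j < k corresponds to moving the heap from k to j, or to 0), and heads combine as a disjunctive sum (two heads at the same place would cancel, matching j XOR j = 0). So the Nim-value is the XOR of the 1-indexed positions of the heads.
Face-up positions (1-indexed): [4, 5]
XOR 0 with 4: 0 XOR 4 = 4
XOR 4 with 5: 4 XOR 5 = 1
Nim-value = 1

1


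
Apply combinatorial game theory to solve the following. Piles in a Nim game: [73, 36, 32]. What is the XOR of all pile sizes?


We need the XOR (exclusive or) of all pile sizes.
After XOR-ing pile 1 (size 73): 0 XOR 73 = 73
After XOR-ing pile 2 (size 36): 73 XOR 36 = 109
After XOR-ing pile 3 (size 32): 109 XOR 32 = 77
The Nim-value of this position is 77.

77


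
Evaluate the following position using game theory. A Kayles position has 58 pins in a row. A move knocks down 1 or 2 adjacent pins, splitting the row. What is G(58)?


Kayles: a move removes 1 or 2 adjacent pins from a contiguous row.
Removing pins from a row of k leaves two independent rows (a, b) with a + b = k - 1 (one pin) or a + b = k - 2 (two pins); an end removal gives a = 0.
By Sprague-Grundy, G(k) = mex{ G(a) XOR G(b) } over all these splits. G(0) = 0.
G(1): splits (0,0):0^0=0 -> mex({0}) = 1
G(2): splits (0,1):0^1=1 (0,0):0^0=0 -> mex({0, 1}) = 2
G(3): splits (0,2):0^2=2 (1,1):1^1=0 (0,1):0^1=1 -> mex({0, 1, 2}) = 3
G(4): splits (0,3):0^3=3 (1,2):1^2=3 (0,2):0^2=2 (1,1):1^1=0 -> mex({0, 2, 3}) = 1
G(5): splits (0,4):0^1=1 (1,3):1^3=2 (2,2):2^2=0 (0,3):0^3=3 (1,2):1^2=3 -> mex({0, 1, 2, 3}) = 4
G(6) = mex({0, 1, 2, 4}) = 3
G(7) = mex({0, 1, 3, 4, 5}) = 2
G(8) = mex({0, 2, 3, 5, 6}) = 1
G(9) = mex({0, 1, 2, 3, 6, 7}) = 4
G(10) = mex({0, 1, 3, 4, 5, 7}) = 2
G(11) = mex({0, 1, 2, 3, 4, 5}) = 6
G(12) = mex({0, 1, 2, 3, 5, 6, 7}) = 4
G(13) = mex({0, 2, 3, 4, 6, 7}) = 1
G(14) = mex({0, 1, 4, 5, 6, 7}) = 2
G(15) = mex({0, 1, 2, 3, 4, 5, 6}) = 7
G(16) = mex({0, 2, 3, 5, 6, 7}) = 1
G(17) = mex({0, 1, 2, 3, 5, 6, 7}) = 4
G(18) = mex({0, 1, 2, 4, 5, 6}) = 3
G(19) = mex({0, 1, 3, 4, 5, 7}) = 2
G(20) = mex({0, 2, 3, 4, 5, 6, 7}) = 1
G(21) = mex({0, 1, 2, 3, 5, 6, 7}) = 4
G(22) = mex({0, 1, 2, 3, 4, 5, 7}) = 6
G(23) = mex({0, 1, 2, 3, 4, 5, 6}) = 7
G(24) = mex({0, 1, 2, 3, 5, 6, 7}) = 4
G(25) = mex({0, 2, 3, 4, 6, 7}) = 1
G(26) = mex({0, 1, 3, 4, 5, 6, 7}) = 2
G(27) = mex({0, 1, 2, 3, 4, 5, 6, 7}) = 8
G(28) = mex({0, 1, 2, 3, 4, 6, 7, 8}) = 5
G(29) = mex({0, 1, 2, 3, 5, 6, 7, 8, 9}) = 4
G(30) = mex({0, 1, 2, 3, 4, 5, 6, 9, 10}) = 7
G(31) = mex({0, 1, 3, 4, 5, 7, 10, 11}) = 2
G(32) = mex({0, 2, 3, 4, 5, 6, 7, 9, 11}) = 1
G(33) = mex({0, 1, 2, 3, 4, 5, 6, 7, 9, 12}) = 8
G(34) = mex({0, 1, 2, 3, 4, 5, 7, 8, 11, 12}) = 6
G(35) = mex({0, 1, 2, 3, 4, 5, 6, 8, 9, 10, 11}) = 7
G(36) = mex({0, 1, 2, 3, 5, 6, 7, 9, 10}) = 4
G(37) = mex({0, 2, 3, 4, 6, 7, 9, 10, 11, 12}) = 1
G(38) = mex({0, 1, 3, 4, 5, 6, 7, 9, 10, 11, 12}) = 2
G(39) = mex({0, 1, 2, 4, 5, 6, 7, 9, 10, 12, 14}) = 3
G(40) = mex({0, 2, 3, 4, 6, 7, 11, 12, 14}) = 1
G(41) = mex({0, 1, 2, 3, 5, 6, 7, 9, 10, 11, 12}) = 4
G(42) = mex({0, 1, 2, 3, 4, 5, 6, 9, 10}) = 7
G(43) = mex({0, 1, 3, 4, 5, 7, 9, 10, 12, 15}) = 2
G(44) = mex({0, 2, 3, 4, 5, 6, 7, 9, 10, 12, 15}) = 1
G(45) = mex({0, 1, 2, 3, 4, 5, 6, 7, 9, 10, 12, 14}) = 8
G(46) = mex({0, 1, 3, 4, 5, 7, 8, 11, 12, 14}) = 2
G(47) = mex({0, 1, 2, 3, 4, 5, 6, 8, 9, 10, 11, 12}) = 7
G(48) = mex({0, 1, 2, 3, 5, 6, 7, 9, 10}) = 4
G(49) = mex({0, 2, 3, 4, 6, 7, 9, 10, 11, 12, 15}) = 1
G(50) = mex({0, 1, 4, 5, 6, 7, 9, 11, 12, 14, 15}) = 2
G(51) = mex({0, 1, 2, 3, 4, 5, 6, 7, 9, 12, 14, 15}) = 8
G(52) = mex({0, 2, 3, 4, 5, 6, 7, 8, 11, 12, 15}) = 1
G(53) = mex({0, 1, 2, 3, 5, 6, 7, 8, 9, 10, 11, 12}) = 4
G(54) = mex({0, 1, 2, 3, 4, 5, 6, 9, 10}) = 7
G(55) = mex({0, 1, 3, 4, 5, 7, 9, 10, 11, 12}) = 2
G(56) = mex({0, 2, 3, 4, 5, 6, 7, 9, 10, 11, 12, 13, 14}) = 1
G(57) = mex({0, 1, 2, 3, 5, 6, 7, 9, 10, 12, 13, 14, 15}) = 4
G(58) = mex({0, 1, 3, 4, 5, 7, 11, 12, 14, 15}) = 2
Therefore G(58) = 2.

2


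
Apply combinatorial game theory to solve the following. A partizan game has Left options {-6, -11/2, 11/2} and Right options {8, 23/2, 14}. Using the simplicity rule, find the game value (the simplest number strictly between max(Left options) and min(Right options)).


Left options: {-6, -11/2, 11/2}, max = 11/2
Right options: {8, 23/2, 14}, min = 8
All options are numbers and max(Left) < min(Right), so by the simplicity theorem the value is the simplest (earliest-born) number strictly between 11/2 and 8.
Integers 6 through 7 all lie strictly between 11/2 and 8.
Among integers, the simplest (lowest birthday = smallest |n|; 0 is born on day 0, +-n on day n) is 6.
No non-integer in the interval can be simpler: if x is a non-integer in the interval, then floor(x) or ceil(x) also lies in the interval (the interval contains an integer), and both are proper prefixes of x's sign expansion, i.e. born earlier. So the game value is 6.
Game value = 6

6


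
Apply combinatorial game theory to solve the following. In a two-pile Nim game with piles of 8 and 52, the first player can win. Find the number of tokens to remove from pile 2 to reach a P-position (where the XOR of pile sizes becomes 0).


Piles: 8 and 52
Current XOR: 8 XOR 52 = 60 (non-zero, so this is an N-position).
To make the XOR zero, we need to find a move that balances the piles.
For pile 2 (size 52): target = 52 XOR 60 = 8
We reduce pile 2 from 52 to 8.
Tokens removed: 52 - 8 = 44
Verification: 8 XOR 8 = 0

44


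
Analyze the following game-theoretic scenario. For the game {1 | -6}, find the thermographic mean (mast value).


Game = {1 | -6}, a switch {a | b} with numbers a > b.
Its thermograph has left wall a - t and right wall b + t, which meet at t = (a - b)/2, where both equal (a + b)/2. So the mast (mean value) is at (a + b)/2.
Mean = (1 + (-6))/2 = -5/2 = -5/2

-5/2


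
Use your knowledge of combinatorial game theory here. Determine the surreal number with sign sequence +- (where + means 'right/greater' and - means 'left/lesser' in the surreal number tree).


Sign expansion: +-
Rule: track bounds (lo, hi), initially (-inf, +inf). On '+', the current value becomes lo and we move to the simplest number in (value, hi): value + 1 if hi = +inf, otherwise the midpoint (value + hi)/2. On '-', the current value becomes hi and we move to value - 1 if lo = -inf, otherwise the midpoint (lo + value)/2.
Start at 0.
Step 1: sign = +, move right. Bounds: (0, +inf). Value = 1
Step 2: sign = -, move left. Bounds: (0, 1). Value = 1/2
The surreal number with sign expansion +- is 1/2.

1/2


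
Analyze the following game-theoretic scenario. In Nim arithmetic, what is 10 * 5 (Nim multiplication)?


Nim multiplication is bilinear over XOR: (u XOR v) * w = (u*w) XOR (v*w).
So we split each operand into its bit components and XOR the pairwise Nim products.
10 = 2 + 8 (as XOR of powers of 2).
5 = 1 + 4 (as XOR of powers of 2).
Using the standard Nim-product table on single bits:
  2*2 = 3,   2*4 = 8,   2*8 = 12,
  4*4 = 6,   4*8 = 11,  8*8 = 13,
and  1*x = x (identity), k*l = l*k (commutative).
Pairwise Nim products:
  2 * 1 = 2
  2 * 4 = 8
  8 * 1 = 8
  8 * 4 = 11
XOR them: 2 XOR 8 XOR 8 XOR 11 = 9.
Result: 10 * 5 = 9 (in Nim).

9


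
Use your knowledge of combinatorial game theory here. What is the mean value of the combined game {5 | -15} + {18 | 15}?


G1 = {5 | -15}, G2 = {18 | 15}
Each is a switch {a | b} with numbers a > b; its mean value is (a + b)/2, and mean value is additive over game sums: m(G1 + G2) = m(G1) + m(G2).
Mean of G1 = (5 + (-15))/2 = -10/2 = -5
Mean of G2 = (18 + (15))/2 = 33/2 = 33/2
Mean of G1 + G2 = -5 + 33/2 = 23/2

23/2


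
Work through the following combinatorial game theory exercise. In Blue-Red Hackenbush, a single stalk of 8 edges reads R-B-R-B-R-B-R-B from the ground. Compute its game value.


Edges (from ground): R-B-R-B-R-B-R-B
By Berlekamp's sign-expansion rule, a Blue-Red Hackenbush stalk has the value of the surreal number whose sign sequence is the edge sequence with B -> + and R -> -.
Sign sequence: -+-+-+-+
Trace the sign expansion in the surreal number tree, starting from 0:
Edge 1: R (sign -) -> bounds (-inf, 0), value = -1
Edge 2: B (sign +) -> bounds (-1, 0), value = -1/2
Edge 3: R (sign -) -> bounds (-1, -1/2), value = -3/4
Edge 4: B (sign +) -> bounds (-3/4, -1/2), value = -5/8
Edge 5: R (sign -) -> bounds (-3/4, -5/8), value = -11/16
Edge 6: B (sign +) -> bounds (-11/16, -5/8), value = -21/32
Edge 7: R (sign -) -> bounds (-11/16, -21/32), value = -43/64
Edge 8: B (sign +) -> bounds (-43/64, -21/32), value = -85/128
Game value = -85/128

-85/128


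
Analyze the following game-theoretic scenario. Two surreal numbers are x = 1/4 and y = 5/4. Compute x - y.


x = 1/4, y = 5/4
Converting to common denominator: 4
x = 1/4, y = 5/4
x - y = 1/4 - 5/4 = -1

-1


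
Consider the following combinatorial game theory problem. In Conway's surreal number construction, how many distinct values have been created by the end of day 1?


Day 0: {|} = 0 is born. Count = 1.
Day n: the number of surreal numbers born by day n is 2^(n+1) - 1.
By day 0: 2^1 - 1 = 1
By day 1: 2^2 - 1 = 3
By day 1: 3 surreal numbers.

3


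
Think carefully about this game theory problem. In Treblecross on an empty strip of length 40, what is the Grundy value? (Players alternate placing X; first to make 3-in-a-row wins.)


Treblecross: place X on empty cells; 3-in-a-row wins.
Playing within two cells of an existing X lets the opponent win at once, so sensible play treats the cells i-2..i+2 around each X as dead. The player left with no safe cell loses, so this is a normal-play take-away game on strips of safe cells.
Placing X at cell i (0-indexed) of a strip of k safe cells leaves independent strips of sizes max(0, i-2) and max(0, k-i-3). Hence G(k) = mex{ G(max(0,i-2)) XOR G(max(0,k-i-3)) : 0 <= i < k }, with G(0) = 0.
G(1): splits (0,0):0^0=0 -> mex({0}) = 1
G(2): splits (0,0):0^0=0 -> mex({0}) = 1
G(3): splits (0,0):0^0=0 -> mex({0}) = 1
G(4): splits (0,1):0^1=1 (0,0):0^0=0 -> mex({0, 1}) = 2
G(5): splits (0,2):0^1=1 (0,1):0^1=1 (0,0):0^0=0 -> mex({0, 1}) = 2
G(6) = mex({1}) = 0
G(7) = mex({0, 1, 2}) = 3
G(8) = mex({0, 1, 2}) = 3
G(9) = mex({0, 2}) = 1
G(10) = mex({0, 2, 3}) = 1
G(11) = mex({0, 3}) = 1
G(12) = mex({1, 3}) = 0
G(13) = mex({0, 1, 2, 3}) = 4
G(14) = mex({0, 1, 2}) = 3
G(15) = mex({0, 1, 2}) = 3
G(16) = mex({0, 1, 2, 4}) = 3
G(17) = mex({0, 1, 3, 4}) = 2
G(18) = mex({0, 1, 3, 4}) = 2
G(19) = mex({0, 1, 3, 5}) = 2
G(20) = mex({0, 1, 2, 3, 5}) = 4
G(21) = mex({0, 1, 2, 3, 5}) = 4
G(22) = mex({1, 2, 6}) = 0
G(23) = mex({0, 1, 2, 3, 4, 6}) = 5
G(24) = mex({0, 1, 2, 3, 4}) = 5
G(25) = mex({0, 1, 3, 4, 7}) = 2
G(26) = mex({0, 1, 3, 4, 5, 7}) = 2
G(27) = mex({0, 1, 3, 5}) = 2
G(28) = mex({0, 1, 2, 5}) = 3
G(29) = mex({0, 1, 2, 4, 5, 6}) = 3
G(30) = mex({1, 2, 4, 6}) = 0
G(31) = mex({0, 1, 2, 3, 4, 6}) = 5
G(32) = mex({1, 2, 3, 4, 7}) = 0
G(33) = mex({0, 3, 7}) = 1
G(34) = mex({0, 2, 3, 5, 7}) = 1
G(35) = mex({0, 2, 3, 5, 6}) = 1
G(36) = mex({0, 1, 2, 5, 6}) = 3
G(37) = mex({0, 1, 2, 4, 5, 6}) = 3
G(38) = mex({0, 1, 2, 4}) = 3
G(39) = mex({0, 1, 2, 3, 4, 7}) = 5
G(40) = mex({0, 1, 2, 3, 4, 5, 7}) = 6
Therefore G(40) = 6.

6


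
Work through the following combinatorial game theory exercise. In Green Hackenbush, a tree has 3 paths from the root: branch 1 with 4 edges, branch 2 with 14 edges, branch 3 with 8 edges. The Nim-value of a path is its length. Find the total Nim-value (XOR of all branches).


The tree has 3 branches from the ground vertex.
In Green Hackenbush, the Nim-value of a simple path of length k is k.
Branch 1: length 4, Nim-value = 4
Branch 2: length 14, Nim-value = 14
Branch 3: length 8, Nim-value = 8
Total Nim-value = XOR of all branch values:
0 XOR 4 = 4
4 XOR 14 = 10
10 XOR 8 = 2
Nim-value of the tree = 2

2


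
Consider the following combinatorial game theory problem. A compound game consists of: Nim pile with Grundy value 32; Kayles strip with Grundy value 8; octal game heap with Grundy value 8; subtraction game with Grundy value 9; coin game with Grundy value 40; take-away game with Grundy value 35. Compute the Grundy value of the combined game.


By the Sprague-Grundy theorem, the Grundy value of a sum of games is the XOR of individual Grundy values.
Nim pile: Grundy value = 32. Running XOR: 0 XOR 32 = 32
Kayles strip: Grundy value = 8. Running XOR: 32 XOR 8 = 40
octal game heap: Grundy value = 8. Running XOR: 40 XOR 8 = 32
subtraction game: Grundy value = 9. Running XOR: 32 XOR 9 = 41
coin game: Grundy value = 40. Running XOR: 41 XOR 40 = 1
take-away game: Grundy value = 35. Running XOR: 1 XOR 35 = 34
The combined Grundy value is 34.

34


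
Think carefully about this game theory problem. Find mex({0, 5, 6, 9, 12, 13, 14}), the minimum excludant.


Set = {0, 5, 6, 9, 12, 13, 14}
0 is in the set.
1 is NOT in the set. This is the mex.
mex = 1

1


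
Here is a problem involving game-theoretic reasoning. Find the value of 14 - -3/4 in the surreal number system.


x = 14, y = -3/4
Converting to common denominator: 4
x = 56/4, y = -3/4
x - y = 14 - -3/4 = 59/4

59/4


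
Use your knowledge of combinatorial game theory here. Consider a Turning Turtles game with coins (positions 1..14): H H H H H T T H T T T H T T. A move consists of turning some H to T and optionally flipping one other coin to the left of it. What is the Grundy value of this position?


Coins: H H H H H T T H T T T H T T
Key fact: a single head at position k behaves exactly like a Nim heap of size k (turning it to T and optionally flipping a coin at j < k corresponds to moving the heap from k to j, or to 0), and heads combine as a disjunctive sum (two heads at the same place would cancel, matching j XOR j = 0). So the Nim-value is the XOR of the 1-indexed positions of the heads.
Face-up positions (1-indexed): [1, 2, 3, 4, 5, 8, 12]
XOR 0 with 1: 0 XOR 1 = 1
XOR 1 with 2: 1 XOR 2 = 3
XOR 3 with 3: 3 XOR 3 = 0
XOR 0 with 4: 0 XOR 4 = 4
XOR 4 with 5: 4 XOR 5 = 1
XOR 1 with 8: 1 XOR 8 = 9
XOR 9 with 12: 9 XOR 12 = 5
Nim-value = 5

5


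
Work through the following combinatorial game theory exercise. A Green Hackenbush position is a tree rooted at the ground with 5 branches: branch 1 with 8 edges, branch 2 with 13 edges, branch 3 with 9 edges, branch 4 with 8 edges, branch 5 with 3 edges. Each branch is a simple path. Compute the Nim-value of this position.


The tree has 5 branches from the ground vertex.
In Green Hackenbush, the Nim-value of a simple path of length k is k.
Branch 1: length 8, Nim-value = 8
Branch 2: length 13, Nim-value = 13
Branch 3: length 9, Nim-value = 9
Branch 4: length 8, Nim-value = 8
Branch 5: length 3, Nim-value = 3
Total Nim-value = XOR of all branch values:
0 XOR 8 = 8
8 XOR 13 = 5
5 XOR 9 = 12
12 XOR 8 = 4
4 XOR 3 = 7
Nim-value of the tree = 7

7


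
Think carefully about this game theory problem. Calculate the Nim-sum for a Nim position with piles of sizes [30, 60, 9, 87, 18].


We need the XOR (exclusive or) of all pile sizes.
After XOR-ing pile 1 (size 30): 0 XOR 30 = 30
After XOR-ing pile 2 (size 60): 30 XOR 60 = 34
After XOR-ing pile 3 (size 9): 34 XOR 9 = 43
After XOR-ing pile 4 (size 87): 43 XOR 87 = 124
After XOR-ing pile 5 (size 18): 124 XOR 18 = 110
The Nim-value of this position is 110.

110


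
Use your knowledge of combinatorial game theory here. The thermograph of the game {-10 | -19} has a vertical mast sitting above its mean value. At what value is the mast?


Game = {-10 | -19}, a switch {a | b} with numbers a > b.
Its thermograph has left wall a - t and right wall b + t, which meet at t = (a - b)/2, where both equal (a + b)/2. So the mast (mean value) is at (a + b)/2.
Mean = (-10 + (-19))/2 = -29/2 = -29/2

-29/2


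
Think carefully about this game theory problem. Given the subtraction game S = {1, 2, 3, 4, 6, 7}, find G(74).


The subtraction set is S = {1, 2, 3, 4, 6, 7}.
G(k) = mex{ G(k - s) : s in S, s <= k }. We compute iteratively: G(0) = 0.
G(1) = mex({0}) = 1
G(2) = mex({0, 1}) = 2
G(3) = mex({0, 1, 2}) = 3
G(4) = mex({0, 1, 2, 3}) = 4
G(5) = mex({1, 2, 3, 4}) = 0
G(6) = mex({0, 2, 3, 4}) = 1
G(7) = mex({0, 1, 3, 4}) = 2
G(8) = mex({0, 1, 2, 4}) = 3
G(9) = mex({0, 1, 2, 3}) = 4
G(10) = mex({1, 2, 3, 4}) = 0
G(11) = mex({0, 2, 3, 4}) = 1
Observe that G(5)..G(11) = 0, 1, 2, 3, 4, 0, 1 repeats G(0)..G(6) = 0, 1, 2, 3, 4, 0, 1.
For k >= max(S) = 7, G(k) is determined by the previous 7 values G(k-7)..G(k-1); a window of 7 consecutive values has recurred shifted by 5, so by induction G(k + 5) = G(k) for all k >= 0: the sequence is periodic from the start with period 5.
One period: G(0..4) = 0, 1, 2, 3, 4.
74 mod 5 = 4, so G(74) = G(4) = 4.

4


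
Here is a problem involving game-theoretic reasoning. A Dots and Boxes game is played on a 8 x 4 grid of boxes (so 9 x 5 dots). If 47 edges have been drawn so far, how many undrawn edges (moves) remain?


Grid: 8 x 4 boxes, i.e. 9 rows and 5 columns of dots.
Horizontal edges: (rows + 1) * cols = 9 * 4 = 36
Vertical edges: rows * (cols + 1) = 8 * 5 = 40
Total edges: 36 + 40 = 76
Edges drawn: 47
Remaining: 76 - 47 = 29

29


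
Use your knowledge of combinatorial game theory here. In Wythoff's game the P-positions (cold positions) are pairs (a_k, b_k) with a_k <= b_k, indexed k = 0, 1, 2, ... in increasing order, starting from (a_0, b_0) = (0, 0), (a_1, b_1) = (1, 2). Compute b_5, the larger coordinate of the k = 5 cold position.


By Wythoff's theorem, a_k = floor(k * phi) and b_k = floor(k * phi^2) = a_k + k, where phi = (1 + sqrt(5))/2 is the golden ratio.
phi = (1 + sqrt(5))/2 = 1.618034
phi^2 = phi + 1 = 2.618034
k = 5
k * phi^2 = 5 * 2.618034 = 13.090170
b_5 = floor(k * phi^2) = 13 (check: a_5 + k = 8 + 5 = 13)

13


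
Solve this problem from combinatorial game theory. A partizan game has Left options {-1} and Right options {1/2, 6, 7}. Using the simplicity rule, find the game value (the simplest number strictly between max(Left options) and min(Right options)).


Left options: {-1}, max = -1
Right options: {1/2, 6, 7}, min = 1/2
All options are numbers and max(Left) < min(Right), so by the simplicity theorem the value is the simplest (earliest-born) number strictly between -1 and 1/2.
The only integer strictly between -1 and 1/2 is 0.
No non-integer in the interval can be simpler: if x is a non-integer in the interval, then floor(x) or ceil(x) also lies in the interval (the interval contains an integer), and both are proper prefixes of x's sign expansion, i.e. born earlier. So the game value is 0.
Game value = 0

0


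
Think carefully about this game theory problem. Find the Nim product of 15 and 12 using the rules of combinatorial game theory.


Nim multiplication is bilinear over XOR: (u XOR v) * w = (u*w) XOR (v*w).
So we split each operand into its bit components and XOR the pairwise Nim products.
15 = 1 + 2 + 4 + 8 (as XOR of powers of 2).
12 = 4 + 8 (as XOR of powers of 2).
Using the standard Nim-product table on single bits:
  2*2 = 3,   2*4 = 8,   2*8 = 12,
  4*4 = 6,   4*8 = 11,  8*8 = 13,
and  1*x = x (identity), k*l = l*k (commutative).
Pairwise Nim products:
  1 * 4 = 4
  1 * 8 = 8
  2 * 4 = 8
  2 * 8 = 12
  4 * 4 = 6
  4 * 8 = 11
  8 * 4 = 11
  8 * 8 = 13
XOR them: 4 XOR 8 XOR 8 XOR 12 XOR 6 XOR 11 XOR 11 XOR 13 = 3.
Result: 15 * 12 = 3 (in Nim).

3


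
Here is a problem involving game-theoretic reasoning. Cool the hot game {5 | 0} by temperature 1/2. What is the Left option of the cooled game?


Original game: {5 | 0} (a switch {a | b} with a > b).
Cooling by t (for t below the temperature (a - b)/2 = 5/2) taxes each move by t: {a | b} cooled by t is {a - t | b + t}.
Cooling amount: t = 1/2
Cooled Left option: 5 - 1/2 = 9/2
Cooled Right option: 0 + 1/2 = 1/2
Cooled game: {9/2 | 1/2}
Left option = 9/2

9/2


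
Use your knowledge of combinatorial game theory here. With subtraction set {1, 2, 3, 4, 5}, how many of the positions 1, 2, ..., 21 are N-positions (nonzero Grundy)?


Subtraction set S = {1, 2, 3, 4, 5}, so G(n) = n mod 6.
G(n) = 0 when n is a multiple of 6.
Multiples of 6 in [1, 21]: 3
N-positions (nonzero Grundy) = 21 - 3 = 18

18


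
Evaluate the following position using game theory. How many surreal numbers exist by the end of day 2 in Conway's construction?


Day 0: {|} = 0 is born. Count = 1.
Day n: the number of surreal numbers born by day n is 2^(n+1) - 1.
By day 0: 2^1 - 1 = 1
By day 1: 2^2 - 1 = 3
By day 2: 2^3 - 1 = 7
By day 2: 7 surreal numbers.

7


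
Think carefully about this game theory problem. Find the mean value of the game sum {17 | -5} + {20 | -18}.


G1 = {17 | -5}, G2 = {20 | -18}
Each is a switch {a | b} with numbers a > b; its mean value is (a + b)/2, and mean value is additive over game sums: m(G1 + G2) = m(G1) + m(G2).
Mean of G1 = (17 + (-5))/2 = 12/2 = 6
Mean of G2 = (20 + (-18))/2 = 2/2 = 1
Mean of G1 + G2 = 6 + 1 = 7

7


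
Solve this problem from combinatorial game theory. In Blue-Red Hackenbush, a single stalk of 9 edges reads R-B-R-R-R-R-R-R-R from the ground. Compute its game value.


Edges (from ground): R-B-R-R-R-R-R-R-R
By Berlekamp's sign-expansion rule, a Blue-Red Hackenbush stalk has the value of the surreal number whose sign sequence is the edge sequence with B -> + and R -> -.
Sign sequence: -+-------
Trace the sign expansion in the surreal number tree, starting from 0:
Edge 1: R (sign -) -> bounds (-inf, 0), value = -1
Edge 2: B (sign +) -> bounds (-1, 0), value = -1/2
Edge 3: R (sign -) -> bounds (-1, -1/2), value = -3/4
Edge 4: R (sign -) -> bounds (-1, -3/4), value = -7/8
Edge 5: R (sign -) -> bounds (-1, -7/8), value = -15/16
Edge 6: R (sign -) -> bounds (-1, -15/16), value = -31/32
Edge 7: R (sign -) -> bounds (-1, -31/32), value = -63/64
Edge 8: R (sign -) -> bounds (-1, -63/64), value = -127/128
Edge 9: R (sign -) -> bounds (-1, -127/128), value = -255/256
Game value = -255/256

-255/256


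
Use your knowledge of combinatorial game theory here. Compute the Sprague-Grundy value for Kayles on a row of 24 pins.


Kayles: a move removes 1 or 2 adjacent pins from a contiguous row.
Removing pins from a row of k leaves two independent rows (a, b) with a + b = k - 1 (one pin) or a + b = k - 2 (two pins); an end removal gives a = 0.
By Sprague-Grundy, G(k) = mex{ G(a) XOR G(b) } over all these splits. G(0) = 0.
G(1): splits (0,0):0^0=0 -> mex({0}) = 1
G(2): splits (0,1):0^1=1 (0,0):0^0=0 -> mex({0, 1}) = 2
G(3): splits (0,2):0^2=2 (1,1):1^1=0 (0,1):0^1=1 -> mex({0, 1, 2}) = 3
G(4): splits (0,3):0^3=3 (1,2):1^2=3 (0,2):0^2=2 (1,1):1^1=0 -> mex({0, 2, 3}) = 1
G(5): splits (0,4):0^1=1 (1,3):1^3=2 (2,2):2^2=0 (0,3):0^3=3 (1,2):1^2=3 -> mex({0, 1, 2, 3}) = 4
G(6) = mex({0, 1, 2, 4}) = 3
G(7) = mex({0, 1, 3, 4, 5}) = 2
G(8) = mex({0, 2, 3, 5, 6}) = 1
G(9) = mex({0, 1, 2, 3, 6, 7}) = 4
G(10) = mex({0, 1, 3, 4, 5, 7}) = 2
G(11) = mex({0, 1, 2, 3, 4, 5}) = 6
G(12) = mex({0, 1, 2, 3, 5, 6, 7}) = 4
G(13) = mex({0, 2, 3, 4, 6, 7}) = 1
G(14) = mex({0, 1, 4, 5, 6, 7}) = 2
G(15) = mex({0, 1, 2, 3, 4, 5, 6}) = 7
G(16) = mex({0, 2, 3, 5, 6, 7}) = 1
G(17) = mex({0, 1, 2, 3, 5, 6, 7}) = 4
G(18) = mex({0, 1, 2, 4, 5, 6}) = 3
G(19) = mex({0, 1, 3, 4, 5, 7}) = 2
G(20) = mex({0, 2, 3, 4, 5, 6, 7}) = 1
G(21) = mex({0, 1, 2, 3, 5, 6, 7}) = 4
G(22) = mex({0, 1, 2, 3, 4, 5, 7}) = 6
G(23) = mex({0, 1, 2, 3, 4, 5, 6}) = 7
G(24) = mex({0, 1, 2, 3, 5, 6, 7}) = 4
Therefore G(24) = 4.

4


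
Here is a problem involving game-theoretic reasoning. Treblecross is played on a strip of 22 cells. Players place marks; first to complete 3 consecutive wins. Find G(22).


Treblecross: place X on empty cells; 3-in-a-row wins.
Playing within two cells of an existing X lets the opponent win at once, so sensible play treats the cells i-2..i+2 around each X as dead. The player left with no safe cell loses, so this is a normal-play take-away game on strips of safe cells.
Placing X at cell i (0-indexed) of a strip of k safe cells leaves independent strips of sizes max(0, i-2) and max(0, k-i-3). Hence G(k) = mex{ G(max(0,i-2)) XOR G(max(0,k-i-3)) : 0 <= i < k }, with G(0) = 0.
G(1): splits (0,0):0^0=0 -> mex({0}) = 1
G(2): splits (0,0):0^0=0 -> mex({0}) = 1
G(3): splits (0,0):0^0=0 -> mex({0}) = 1
G(4): splits (0,1):0^1=1 (0,0):0^0=0 -> mex({0, 1}) = 2
G(5): splits (0,2):0^1=1 (0,1):0^1=1 (0,0):0^0=0 -> mex({0, 1}) = 2
G(6) = mex({1}) = 0
G(7) = mex({0, 1, 2}) = 3
G(8) = mex({0, 1, 2}) = 3
G(9) = mex({0, 2}) = 1
G(10) = mex({0, 2, 3}) = 1
G(11) = mex({0, 3}) = 1
G(12) = mex({1, 3}) = 0
G(13) = mex({0, 1, 2, 3}) = 4
G(14) = mex({0, 1, 2}) = 3
G(15) = mex({0, 1, 2}) = 3
G(16) = mex({0, 1, 2, 4}) = 3
G(17) = mex({0, 1, 3, 4}) = 2
G(18) = mex({0, 1, 3, 4}) = 2
G(19) = mex({0, 1, 3, 5}) = 2
G(20) = mex({0, 1, 2, 3, 5}) = 4
G(21) = mex({0, 1, 2, 3, 5}) = 4
G(22) = mex({1, 2, 6}) = 0
Therefore G(22) = 0.

0


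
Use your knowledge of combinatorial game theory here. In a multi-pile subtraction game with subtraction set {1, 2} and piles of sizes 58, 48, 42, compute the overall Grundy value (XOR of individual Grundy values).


Subtraction set: {1, 2}
For this subtraction set, G(n) = n mod 3 (period = max + 1 = 3).
Pile 1 (size 58): G(58) = 58 mod 3 = 1
Pile 2 (size 48): G(48) = 48 mod 3 = 0
Pile 3 (size 42): G(42) = 42 mod 3 = 0
Total Grundy value = XOR of all: 1 XOR 0 XOR 0 = 1

1


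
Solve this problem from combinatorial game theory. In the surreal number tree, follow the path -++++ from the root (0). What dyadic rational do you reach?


Sign expansion: -++++
Rule: track bounds (lo, hi), initially (-inf, +inf). On '+', the current value becomes lo and we move to the simplest number in (value, hi): value + 1 if hi = +inf, otherwise the midpoint (value + hi)/2. On '-', the current value becomes hi and we move to value - 1 if lo = -inf, otherwise the midpoint (lo + value)/2.
Start at 0.
Step 1: sign = -, move left. Bounds: (-inf, 0). Value = -1
Step 2: sign = +, move right. Bounds: (-1, 0). Value = -1/2
Step 3: sign = +, move right. Bounds: (-1/2, 0). Value = -1/4
Step 4: sign = +, move right. Bounds: (-1/4, 0). Value = -1/8
Step 5: sign = +, move right. Bounds: (-1/8, 0). Value = -1/16
The surreal number with sign expansion -++++ is -1/16.

-1/16


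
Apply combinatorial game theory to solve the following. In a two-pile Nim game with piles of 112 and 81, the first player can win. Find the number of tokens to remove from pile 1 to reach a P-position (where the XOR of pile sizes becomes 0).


Piles: 112 and 81
Current XOR: 112 XOR 81 = 33 (non-zero, so this is an N-position).
To make the XOR zero, we need to find a move that balances the piles.
For pile 1 (size 112): target = 112 XOR 33 = 81
We reduce pile 1 from 112 to 81.
Tokens removed: 112 - 81 = 31
Verification: 81 XOR 81 = 0

31


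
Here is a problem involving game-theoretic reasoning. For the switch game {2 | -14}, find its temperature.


The game is {2 | -14}, a switch {a | b} with numbers a > b.
Cooling {a | b} by t gives {a - t | b + t}, which stops being hot when a - t = b + t, i.e. at t = (a - b)/2. So the temperature of a switch is (a - b)/2.
Temperature = (Left option - Right option) / 2
= (2 - (-14)) / 2
= 16 / 2
= 8

8


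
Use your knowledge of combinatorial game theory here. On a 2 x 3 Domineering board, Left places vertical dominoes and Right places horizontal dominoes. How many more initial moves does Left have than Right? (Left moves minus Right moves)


Board is 2 x 3 (rows x cols).
Left (vertical) placements: (rows-1) * cols = 1 * 3 = 3
Right (horizontal) placements: rows * (cols-1) = 2 * 2 = 4
Advantage = Left - Right = 3 - 4 = -1

-1


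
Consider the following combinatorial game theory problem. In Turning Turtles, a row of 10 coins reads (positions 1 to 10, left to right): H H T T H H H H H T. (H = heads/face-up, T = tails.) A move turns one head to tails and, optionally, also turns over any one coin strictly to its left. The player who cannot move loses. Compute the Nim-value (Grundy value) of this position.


Coins: H H T T H H H H H T
Key fact: a single head at position k behaves exactly like a Nim heap of size k (turning it to T and optionally flipping a coin at j < k corresponds to moving the heap from k to j, or to 0), and heads combine as a disjunctive sum (two heads at the same place would cancel, matching j XOR j = 0). So the Nim-value is the XOR of the 1-indexed positions of the heads.
Face-up positions (1-indexed): [1, 2, 5, 6, 7, 8, 9]
XOR 0 with 1: 0 XOR 1 = 1
XOR 1 with 2: 1 XOR 2 = 3
XOR 3 with 5: 3 XOR 5 = 6
XOR 6 with 6: 6 XOR 6 = 0
XOR 0 with 7: 0 XOR 7 = 7
XOR 7 with 8: 7 XOR 8 = 15
XOR 15 with 9: 15 XOR 9 = 6
Nim-value = 6

6


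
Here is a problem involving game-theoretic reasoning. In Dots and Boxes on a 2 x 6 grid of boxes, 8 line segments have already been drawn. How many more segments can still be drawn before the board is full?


Grid: 2 x 6 boxes, i.e. 3 rows and 7 columns of dots.
Horizontal edges: (rows + 1) * cols = 3 * 6 = 18
Vertical edges: rows * (cols + 1) = 2 * 7 = 14
Total edges: 18 + 14 = 32
Edges drawn: 8
Remaining: 32 - 8 = 24

24


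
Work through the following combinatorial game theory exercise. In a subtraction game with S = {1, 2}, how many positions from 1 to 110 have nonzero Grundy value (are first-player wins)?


Subtraction set S = {1, 2}, so G(n) = n mod 3.
G(n) = 0 when n is a multiple of 3.
Multiples of 3 in [1, 110]: 36
N-positions (nonzero Grundy) = 110 - 36 = 74

74


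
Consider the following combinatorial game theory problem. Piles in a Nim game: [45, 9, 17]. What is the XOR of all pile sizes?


We need the XOR (exclusive or) of all pile sizes.
After XOR-ing pile 1 (size 45): 0 XOR 45 = 45
After XOR-ing pile 2 (size 9): 45 XOR 9 = 36
After XOR-ing pile 3 (size 17): 36 XOR 17 = 53
The Nim-value of this position is 53.

53


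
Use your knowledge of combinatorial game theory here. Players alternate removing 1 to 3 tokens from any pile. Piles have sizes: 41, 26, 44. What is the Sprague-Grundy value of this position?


Subtraction set: {1, 2, 3}
For this subtraction set, G(n) = n mod 4 (period = max + 1 = 4).
Pile 1 (size 41): G(41) = 41 mod 4 = 1
Pile 2 (size 26): G(26) = 26 mod 4 = 2
Pile 3 (size 44): G(44) = 44 mod 4 = 0
Total Grundy value = XOR of all: 1 XOR 2 XOR 0 = 3

3


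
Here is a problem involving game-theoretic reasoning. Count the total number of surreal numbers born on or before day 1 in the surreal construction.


Day 0: {|} = 0 is born. Count = 1.
Day n: the number of surreal numbers born by day n is 2^(n+1) - 1.
By day 0: 2^1 - 1 = 1
By day 1: 2^2 - 1 = 3
By day 1: 3 surreal numbers.

3


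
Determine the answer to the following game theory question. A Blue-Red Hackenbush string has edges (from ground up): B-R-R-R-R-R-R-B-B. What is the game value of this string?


Edges (from ground): B-R-R-R-R-R-R-B-B
By Berlekamp's sign-expansion rule, a Blue-Red Hackenbush stalk has the value of the surreal number whose sign sequence is the edge sequence with B -> + and R -> -.
Sign sequence: +------++
Trace the sign expansion in the surreal number tree, starting from 0:
Edge 1: B (sign +) -> bounds (0, +inf), value = 1
Edge 2: R (sign -) -> bounds (0, 1), value = 1/2
Edge 3: R (sign -) -> bounds (0, 1/2), value = 1/4
Edge 4: R (sign -) -> bounds (0, 1/4), value = 1/8
Edge 5: R (sign -) -> bounds (0, 1/8), value = 1/16
Edge 6: R (sign -) -> bounds (0, 1/16), value = 1/32
Edge 7: R (sign -) -> bounds (0, 1/32), value = 1/64
Edge 8: B (sign +) -> bounds (1/64, 1/32), value = 3/128
Edge 9: B (sign +) -> bounds (3/128, 1/32), value = 7/256
Game value = 7/256

7/256


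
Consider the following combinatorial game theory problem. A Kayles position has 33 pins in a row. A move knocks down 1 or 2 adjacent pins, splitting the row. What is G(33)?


Kayles: a move removes 1 or 2 adjacent pins from a contiguous row.
Removing pins from a row of k leaves two independent rows (a, b) with a + b = k - 1 (one pin) or a + b = k - 2 (two pins); an end removal gives a = 0.
By Sprague-Grundy, G(k) = mex{ G(a) XOR G(b) } over all these splits. G(0) = 0.
G(1): splits (0,0):0^0=0 -> mex({0}) = 1
G(2): splits (0,1):0^1=1 (0,0):0^0=0 -> mex({0, 1}) = 2
G(3): splits (0,2):0^2=2 (1,1):1^1=0 (0,1):0^1=1 -> mex({0, 1, 2}) = 3
G(4): splits (0,3):0^3=3 (1,2):1^2=3 (0,2):0^2=2 (1,1):1^1=0 -> mex({0, 2, 3}) = 1
G(5): splits (0,4):0^1=1 (1,3):1^3=2 (2,2):2^2=0 (0,3):0^3=3 (1,2):1^2=3 -> mex({0, 1, 2, 3}) = 4
G(6) = mex({0, 1, 2, 4}) = 3
G(7) = mex({0, 1, 3, 4, 5}) = 2
G(8) = mex({0, 2, 3, 5, 6}) = 1
G(9) = mex({0, 1, 2, 3, 6, 7}) = 4
G(10) = mex({0, 1, 3, 4, 5, 7}) = 2
G(11) = mex({0, 1, 2, 3, 4, 5}) = 6
G(12) = mex({0, 1, 2, 3, 5, 6, 7}) = 4
G(13) = mex({0, 2, 3, 4, 6, 7}) = 1
G(14) = mex({0, 1, 4, 5, 6, 7}) = 2
G(15) = mex({0, 1, 2, 3, 4, 5, 6}) = 7
G(16) = mex({0, 2, 3, 5, 6, 7}) = 1
G(17) = mex({0, 1, 2, 3, 5, 6, 7}) = 4
G(18) = mex({0, 1, 2, 4, 5, 6}) = 3
G(19) = mex({0, 1, 3, 4, 5, 7}) = 2
G(20) = mex({0, 2, 3, 4, 5, 6, 7}) = 1
G(21) = mex({0, 1, 2, 3, 5, 6, 7}) = 4
G(22) = mex({0, 1, 2, 3, 4, 5, 7}) = 6
G(23) = mex({0, 1, 2, 3, 4, 5, 6}) = 7
G(24) = mex({0, 1, 2, 3, 5, 6, 7}) = 4
G(25) = mex({0, 2, 3, 4, 6, 7}) = 1
G(26) = mex({0, 1, 3, 4, 5, 6, 7}) = 2
G(27) = mex({0, 1, 2, 3, 4, 5, 6, 7}) = 8
G(28) = mex({0, 1, 2, 3, 4, 6, 7, 8}) = 5
G(29) = mex({0, 1, 2, 3, 5, 6, 7, 8, 9}) = 4
G(30) = mex({0, 1, 2, 3, 4, 5, 6, 9, 10}) = 7
G(31) = mex({0, 1, 3, 4, 5, 7, 10, 11}) = 2
G(32) = mex({0, 2, 3, 4, 5, 6, 7, 9, 11}) = 1
G(33) = mex({0, 1, 2, 3, 4, 5, 6, 7, 9, 12}) = 8
Therefore G(33) = 8.

8


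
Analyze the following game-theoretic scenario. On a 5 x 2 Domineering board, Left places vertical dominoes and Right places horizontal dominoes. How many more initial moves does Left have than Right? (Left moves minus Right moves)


Board is 5 x 2 (rows x cols).
Left (vertical) placements: (rows-1) * cols = 4 * 2 = 8
Right (horizontal) placements: rows * (cols-1) = 5 * 1 = 5
Advantage = Left - Right = 8 - 5 = 3

3


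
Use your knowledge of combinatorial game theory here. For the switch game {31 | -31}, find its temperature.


The game is {31 | -31}, a switch {a | b} with numbers a > b.
Cooling {a | b} by t gives {a - t | b + t}, which stops being hot when a - t = b + t, i.e. at t = (a - b)/2. So the temperature of a switch is (a - b)/2.
Temperature = (Left option - Right option) / 2
= (31 - (-31)) / 2
= 62 / 2
= 31

31


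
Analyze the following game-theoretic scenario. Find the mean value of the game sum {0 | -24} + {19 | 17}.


G1 = {0 | -24}, G2 = {19 | 17}
Each is a switch {a | b} with numbers a > b; its mean value is (a + b)/2, and mean value is additive over game sums: m(G1 + G2) = m(G1) + m(G2).
Mean of G1 = (0 + (-24))/2 = -24/2 = -12
Mean of G2 = (19 + (17))/2 = 36/2 = 18
Mean of G1 + G2 = -12 + 18 = 6

6
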